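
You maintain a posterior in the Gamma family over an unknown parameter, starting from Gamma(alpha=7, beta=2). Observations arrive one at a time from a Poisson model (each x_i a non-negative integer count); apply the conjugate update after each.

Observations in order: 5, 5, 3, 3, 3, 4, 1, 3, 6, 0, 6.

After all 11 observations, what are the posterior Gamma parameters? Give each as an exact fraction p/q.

obs 1: x=5 → posterior Gamma(12, 3)
obs 2: x=5 → posterior Gamma(17, 4)
obs 3: x=3 → posterior Gamma(20, 5)
obs 4: x=3 → posterior Gamma(23, 6)
obs 5: x=3 → posterior Gamma(26, 7)
obs 6: x=4 → posterior Gamma(30, 8)
obs 7: x=1 → posterior Gamma(31, 9)
obs 8: x=3 → posterior Gamma(34, 10)
obs 9: x=6 → posterior Gamma(40, 11)
obs 10: x=0 → posterior Gamma(40, 12)
obs 11: x=6 → posterior Gamma(46, 13)

alpha=46, beta=13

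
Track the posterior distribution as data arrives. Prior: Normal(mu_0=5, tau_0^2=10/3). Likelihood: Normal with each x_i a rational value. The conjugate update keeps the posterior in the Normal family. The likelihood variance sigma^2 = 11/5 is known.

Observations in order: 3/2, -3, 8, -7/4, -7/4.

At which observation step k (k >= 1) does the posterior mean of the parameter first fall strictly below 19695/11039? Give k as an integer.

obs 1: x=3/2 → posterior Normal(240/83, 110/83)
obs 2: x=-3 → posterior Normal(90/133, 110/133)
obs 3: x=8 → posterior Normal(490/183, 110/183)
obs 4: x=-7/4 → posterior Normal(805/466, 110/233)
obs 5: x=-7/4 → posterior Normal(315/283, 110/283)

k = 2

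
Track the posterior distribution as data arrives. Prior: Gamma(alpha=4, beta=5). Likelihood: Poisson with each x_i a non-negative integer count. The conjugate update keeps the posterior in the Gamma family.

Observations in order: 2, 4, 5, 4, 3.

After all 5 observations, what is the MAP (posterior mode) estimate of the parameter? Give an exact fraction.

21/10

obs 1: x=2 → posterior Gamma(6, 6)
obs 2: x=4 → posterior Gamma(10, 7)
obs 3: x=5 → posterior Gamma(15, 8)
obs 4: x=4 → posterior Gamma(19, 9)
obs 5: x=3 → posterior Gamma(22, 10)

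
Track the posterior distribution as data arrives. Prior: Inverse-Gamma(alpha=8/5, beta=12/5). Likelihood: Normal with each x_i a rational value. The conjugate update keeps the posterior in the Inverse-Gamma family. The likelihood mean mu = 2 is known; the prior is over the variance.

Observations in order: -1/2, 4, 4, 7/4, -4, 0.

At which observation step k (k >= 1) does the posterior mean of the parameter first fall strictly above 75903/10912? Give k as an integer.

k = 5

obs 1: x=-1/2 → posterior Inverse-Gamma(21/10, 221/40)
obs 2: x=4 → posterior Inverse-Gamma(13/5, 301/40)
obs 3: x=4 → posterior Inverse-Gamma(31/10, 381/40)
obs 4: x=7/4 → posterior Inverse-Gamma(18/5, 1529/160)
obs 5: x=-4 → posterior Inverse-Gamma(41/10, 4409/160)
obs 6: x=0 → posterior Inverse-Gamma(23/5, 4729/160)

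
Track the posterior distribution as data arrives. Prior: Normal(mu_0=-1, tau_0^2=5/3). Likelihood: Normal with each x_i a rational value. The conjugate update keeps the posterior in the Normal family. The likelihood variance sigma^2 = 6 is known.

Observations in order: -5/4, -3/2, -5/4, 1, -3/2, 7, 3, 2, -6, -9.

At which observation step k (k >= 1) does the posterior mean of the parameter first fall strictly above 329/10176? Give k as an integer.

k = 7

obs 1: x=-5/4 → posterior Normal(-97/92, 30/23)
obs 2: x=-3/2 → posterior Normal(-127/112, 15/14)
obs 3: x=-5/4 → posterior Normal(-38/33, 10/11)
obs 4: x=1 → posterior Normal(-33/38, 15/19)
obs 5: x=-3/2 → posterior Normal(-81/86, 30/43)
obs 6: x=7 → posterior Normal(-11/96, 5/8)
obs 7: x=3 → posterior Normal(19/106, 30/53)
obs 8: x=2 → posterior Normal(39/116, 15/29)
obs 9: x=-6 → posterior Normal(-1/6, 10/21)
obs 10: x=-9 → posterior Normal(-111/136, 15/34)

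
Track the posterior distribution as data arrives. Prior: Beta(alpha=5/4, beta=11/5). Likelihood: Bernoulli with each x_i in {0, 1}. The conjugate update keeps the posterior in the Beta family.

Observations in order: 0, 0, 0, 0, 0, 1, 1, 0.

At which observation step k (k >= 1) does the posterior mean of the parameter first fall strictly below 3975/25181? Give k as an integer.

obs 1: x=0 → posterior Beta(5/4, 16/5)
obs 2: x=0 → posterior Beta(5/4, 21/5)
obs 3: x=0 → posterior Beta(5/4, 26/5)
obs 4: x=0 → posterior Beta(5/4, 31/5)
obs 5: x=0 → posterior Beta(5/4, 36/5)
obs 6: x=1 → posterior Beta(9/4, 36/5)
obs 7: x=1 → posterior Beta(13/4, 36/5)
obs 8: x=0 → posterior Beta(13/4, 41/5)

k = 5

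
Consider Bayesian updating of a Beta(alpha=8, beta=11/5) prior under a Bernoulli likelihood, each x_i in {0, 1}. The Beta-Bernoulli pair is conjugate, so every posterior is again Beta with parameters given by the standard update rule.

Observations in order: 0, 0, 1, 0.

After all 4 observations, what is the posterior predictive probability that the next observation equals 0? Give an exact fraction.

obs 1: x=0 → posterior Beta(8, 16/5)
obs 2: x=0 → posterior Beta(8, 21/5)
obs 3: x=1 → posterior Beta(9, 21/5)
obs 4: x=0 → posterior Beta(9, 26/5)

26/71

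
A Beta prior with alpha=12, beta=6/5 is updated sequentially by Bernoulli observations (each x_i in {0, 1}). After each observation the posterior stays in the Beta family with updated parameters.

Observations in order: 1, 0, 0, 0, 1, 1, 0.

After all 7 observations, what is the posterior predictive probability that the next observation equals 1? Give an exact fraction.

obs 1: x=1 → posterior Beta(13, 6/5)
obs 2: x=0 → posterior Beta(13, 11/5)
obs 3: x=0 → posterior Beta(13, 16/5)
obs 4: x=0 → posterior Beta(13, 21/5)
obs 5: x=1 → posterior Beta(14, 21/5)
obs 6: x=1 → posterior Beta(15, 21/5)
obs 7: x=0 → posterior Beta(15, 26/5)

75/101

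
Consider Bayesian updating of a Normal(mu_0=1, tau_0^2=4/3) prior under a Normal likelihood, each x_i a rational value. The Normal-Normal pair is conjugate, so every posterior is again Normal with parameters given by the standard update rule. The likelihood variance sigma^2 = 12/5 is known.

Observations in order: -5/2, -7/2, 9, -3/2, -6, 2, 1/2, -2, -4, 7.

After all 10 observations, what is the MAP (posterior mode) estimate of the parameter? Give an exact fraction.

4/59

obs 1: x=-5/2 → posterior Normal(-1/4, 6/7)
obs 2: x=-7/2 → posterior Normal(-21/19, 12/19)
obs 3: x=9 → posterior Normal(1, 1/2)
obs 4: x=-3/2 → posterior Normal(33/58, 12/29)
obs 5: x=-6 → posterior Normal(-27/68, 6/17)
obs 6: x=2 → posterior Normal(-7/78, 4/13)
obs 7: x=1/2 → posterior Normal(-1/44, 3/11)
obs 8: x=-2 → posterior Normal(-11/49, 12/49)
obs 9: x=-4 → posterior Normal(-31/54, 2/9)
obs 10: x=7 → posterior Normal(4/59, 12/59)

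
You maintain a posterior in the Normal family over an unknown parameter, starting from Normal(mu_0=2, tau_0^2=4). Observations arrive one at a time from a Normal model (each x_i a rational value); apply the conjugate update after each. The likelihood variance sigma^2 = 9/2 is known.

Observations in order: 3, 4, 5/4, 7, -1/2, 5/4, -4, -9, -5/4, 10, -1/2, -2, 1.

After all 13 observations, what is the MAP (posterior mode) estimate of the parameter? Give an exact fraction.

obs 1: x=3 → posterior Normal(42/17, 36/17)
obs 2: x=4 → posterior Normal(74/25, 36/25)
obs 3: x=5/4 → posterior Normal(28/11, 12/11)
obs 4: x=7 → posterior Normal(140/41, 36/41)
obs 5: x=-1/2 → posterior Normal(136/49, 36/49)
obs 6: x=5/4 → posterior Normal(146/57, 12/19)
obs 7: x=-4 → posterior Normal(114/65, 36/65)
obs 8: x=-9 → posterior Normal(42/73, 36/73)
obs 9: x=-5/4 → posterior Normal(32/81, 4/9)
obs 10: x=10 → posterior Normal(112/89, 36/89)
obs 11: x=-1/2 → posterior Normal(108/97, 36/97)
obs 12: x=-2 → posterior Normal(92/105, 12/35)
obs 13: x=1 → posterior Normal(100/113, 36/113)

100/113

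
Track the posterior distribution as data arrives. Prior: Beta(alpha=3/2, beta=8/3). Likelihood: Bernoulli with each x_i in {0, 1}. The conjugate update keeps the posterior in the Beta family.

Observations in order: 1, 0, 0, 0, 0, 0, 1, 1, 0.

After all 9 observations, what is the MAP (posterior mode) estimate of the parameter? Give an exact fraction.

21/67

obs 1: x=1 → posterior Beta(5/2, 8/3)
obs 2: x=0 → posterior Beta(5/2, 11/3)
obs 3: x=0 → posterior Beta(5/2, 14/3)
obs 4: x=0 → posterior Beta(5/2, 17/3)
obs 5: x=0 → posterior Beta(5/2, 20/3)
obs 6: x=0 → posterior Beta(5/2, 23/3)
obs 7: x=1 → posterior Beta(7/2, 23/3)
obs 8: x=1 → posterior Beta(9/2, 23/3)
obs 9: x=0 → posterior Beta(9/2, 26/3)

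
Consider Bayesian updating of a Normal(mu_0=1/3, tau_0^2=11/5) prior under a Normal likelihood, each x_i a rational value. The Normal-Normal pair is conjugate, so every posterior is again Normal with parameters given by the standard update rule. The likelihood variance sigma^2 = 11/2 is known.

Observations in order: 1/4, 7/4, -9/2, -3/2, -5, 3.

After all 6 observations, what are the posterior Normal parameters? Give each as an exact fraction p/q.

mu_0=-31/51, tau_0^2=11/17

obs 1: x=1/4 → posterior Normal(13/42, 11/7)
obs 2: x=7/4 → posterior Normal(17/27, 11/9)
obs 3: x=-9/2 → posterior Normal(-10/33, 1)
obs 4: x=-3/2 → posterior Normal(-19/39, 11/13)
obs 5: x=-5 → posterior Normal(-49/45, 11/15)
obs 6: x=3 → posterior Normal(-31/51, 11/17)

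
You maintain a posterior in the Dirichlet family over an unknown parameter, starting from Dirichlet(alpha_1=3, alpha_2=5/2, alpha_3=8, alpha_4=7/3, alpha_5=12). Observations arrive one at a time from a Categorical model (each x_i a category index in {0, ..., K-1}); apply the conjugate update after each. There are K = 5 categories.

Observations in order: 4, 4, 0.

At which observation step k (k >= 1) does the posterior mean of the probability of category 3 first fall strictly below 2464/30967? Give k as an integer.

obs 1: x=4 → posterior Dirichlet(3, 5/2, 8, 7/3, 13)
obs 2: x=4 → posterior Dirichlet(3, 5/2, 8, 7/3, 14)
obs 3: x=0 → posterior Dirichlet(4, 5/2, 8, 7/3, 14)

k = 2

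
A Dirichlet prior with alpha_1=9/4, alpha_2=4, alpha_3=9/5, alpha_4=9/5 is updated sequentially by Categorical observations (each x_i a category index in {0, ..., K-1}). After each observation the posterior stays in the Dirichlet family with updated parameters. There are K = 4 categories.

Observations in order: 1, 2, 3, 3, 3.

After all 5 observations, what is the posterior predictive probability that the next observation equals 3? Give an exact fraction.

obs 1: x=1 → posterior Dirichlet(9/4, 5, 9/5, 9/5)
obs 2: x=2 → posterior Dirichlet(9/4, 5, 14/5, 9/5)
obs 3: x=3 → posterior Dirichlet(9/4, 5, 14/5, 14/5)
obs 4: x=3 → posterior Dirichlet(9/4, 5, 14/5, 19/5)
obs 5: x=3 → posterior Dirichlet(9/4, 5, 14/5, 24/5)

32/99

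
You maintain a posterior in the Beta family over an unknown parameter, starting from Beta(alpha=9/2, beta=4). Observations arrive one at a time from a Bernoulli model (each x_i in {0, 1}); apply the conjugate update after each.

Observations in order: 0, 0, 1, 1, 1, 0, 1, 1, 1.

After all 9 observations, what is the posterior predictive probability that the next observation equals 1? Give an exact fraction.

obs 1: x=0 → posterior Beta(9/2, 5)
obs 2: x=0 → posterior Beta(9/2, 6)
obs 3: x=1 → posterior Beta(11/2, 6)
obs 4: x=1 → posterior Beta(13/2, 6)
obs 5: x=1 → posterior Beta(15/2, 6)
obs 6: x=0 → posterior Beta(15/2, 7)
obs 7: x=1 → posterior Beta(17/2, 7)
obs 8: x=1 → posterior Beta(19/2, 7)
obs 9: x=1 → posterior Beta(21/2, 7)

3/5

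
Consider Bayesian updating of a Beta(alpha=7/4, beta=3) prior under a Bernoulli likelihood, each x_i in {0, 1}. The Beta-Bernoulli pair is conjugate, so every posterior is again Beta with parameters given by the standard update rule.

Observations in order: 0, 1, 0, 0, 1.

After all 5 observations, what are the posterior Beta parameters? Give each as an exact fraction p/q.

alpha=15/4, beta=6

obs 1: x=0 → posterior Beta(7/4, 4)
obs 2: x=1 → posterior Beta(11/4, 4)
obs 3: x=0 → posterior Beta(11/4, 5)
obs 4: x=0 → posterior Beta(11/4, 6)
obs 5: x=1 → posterior Beta(15/4, 6)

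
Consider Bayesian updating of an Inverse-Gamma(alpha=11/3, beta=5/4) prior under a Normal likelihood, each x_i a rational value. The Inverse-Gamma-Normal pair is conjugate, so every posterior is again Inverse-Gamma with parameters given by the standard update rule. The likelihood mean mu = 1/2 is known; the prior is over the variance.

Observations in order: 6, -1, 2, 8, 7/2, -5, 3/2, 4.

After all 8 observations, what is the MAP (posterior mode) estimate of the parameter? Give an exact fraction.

obs 1: x=6 → posterior Inverse-Gamma(25/6, 131/8)
obs 2: x=-1 → posterior Inverse-Gamma(14/3, 35/2)
obs 3: x=2 → posterior Inverse-Gamma(31/6, 149/8)
obs 4: x=8 → posterior Inverse-Gamma(17/3, 187/4)
obs 5: x=7/2 → posterior Inverse-Gamma(37/6, 205/4)
obs 6: x=-5 → posterior Inverse-Gamma(20/3, 531/8)
obs 7: x=3/2 → posterior Inverse-Gamma(43/6, 535/8)
obs 8: x=4 → posterior Inverse-Gamma(23/3, 73)

219/26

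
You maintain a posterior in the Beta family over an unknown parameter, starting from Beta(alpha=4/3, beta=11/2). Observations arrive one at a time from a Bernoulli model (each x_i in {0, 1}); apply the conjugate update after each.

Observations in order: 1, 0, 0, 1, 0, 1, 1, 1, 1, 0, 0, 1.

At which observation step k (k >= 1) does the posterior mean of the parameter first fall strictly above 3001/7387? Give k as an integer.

k = 8

obs 1: x=1 → posterior Beta(7/3, 11/2)
obs 2: x=0 → posterior Beta(7/3, 13/2)
obs 3: x=0 → posterior Beta(7/3, 15/2)
obs 4: x=1 → posterior Beta(10/3, 15/2)
obs 5: x=0 → posterior Beta(10/3, 17/2)
obs 6: x=1 → posterior Beta(13/3, 17/2)
obs 7: x=1 → posterior Beta(16/3, 17/2)
obs 8: x=1 → posterior Beta(19/3, 17/2)
obs 9: x=1 → posterior Beta(22/3, 17/2)
obs 10: x=0 → posterior Beta(22/3, 19/2)
obs 11: x=0 → posterior Beta(22/3, 21/2)
obs 12: x=1 → posterior Beta(25/3, 21/2)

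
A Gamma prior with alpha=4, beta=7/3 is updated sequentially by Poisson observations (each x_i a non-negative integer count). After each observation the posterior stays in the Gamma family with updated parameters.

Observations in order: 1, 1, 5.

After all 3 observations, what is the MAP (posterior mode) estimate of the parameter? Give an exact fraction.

obs 1: x=1 → posterior Gamma(5, 10/3)
obs 2: x=1 → posterior Gamma(6, 13/3)
obs 3: x=5 → posterior Gamma(11, 16/3)

15/8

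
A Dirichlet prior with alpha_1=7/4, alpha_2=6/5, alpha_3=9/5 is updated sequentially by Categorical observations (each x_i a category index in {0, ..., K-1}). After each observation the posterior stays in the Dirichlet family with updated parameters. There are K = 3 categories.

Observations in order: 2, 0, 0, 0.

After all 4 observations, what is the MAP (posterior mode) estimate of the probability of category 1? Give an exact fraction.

obs 1: x=2 → posterior Dirichlet(7/4, 6/5, 14/5)
obs 2: x=0 → posterior Dirichlet(11/4, 6/5, 14/5)
obs 3: x=0 → posterior Dirichlet(15/4, 6/5, 14/5)
obs 4: x=0 → posterior Dirichlet(19/4, 6/5, 14/5)

4/115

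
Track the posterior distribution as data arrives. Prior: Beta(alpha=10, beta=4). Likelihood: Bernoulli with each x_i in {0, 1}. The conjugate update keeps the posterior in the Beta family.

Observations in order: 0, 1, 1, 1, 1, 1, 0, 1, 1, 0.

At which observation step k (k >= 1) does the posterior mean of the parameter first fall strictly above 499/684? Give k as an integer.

k = 5

obs 1: x=0 → posterior Beta(10, 5)
obs 2: x=1 → posterior Beta(11, 5)
obs 3: x=1 → posterior Beta(12, 5)
obs 4: x=1 → posterior Beta(13, 5)
obs 5: x=1 → posterior Beta(14, 5)
obs 6: x=1 → posterior Beta(15, 5)
obs 7: x=0 → posterior Beta(15, 6)
obs 8: x=1 → posterior Beta(16, 6)
obs 9: x=1 → posterior Beta(17, 6)
obs 10: x=0 → posterior Beta(17, 7)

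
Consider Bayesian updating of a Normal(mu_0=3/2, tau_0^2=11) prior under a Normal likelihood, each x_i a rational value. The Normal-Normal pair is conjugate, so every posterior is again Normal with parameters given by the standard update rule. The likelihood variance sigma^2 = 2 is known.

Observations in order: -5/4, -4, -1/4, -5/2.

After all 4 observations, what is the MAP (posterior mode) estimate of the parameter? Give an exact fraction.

obs 1: x=-5/4 → posterior Normal(-43/52, 22/13)
obs 2: x=-4 → posterior Normal(-73/32, 11/12)
obs 3: x=-1/4 → posterior Normal(-23/14, 22/35)
obs 4: x=-5/2 → posterior Normal(-85/46, 11/23)

-85/46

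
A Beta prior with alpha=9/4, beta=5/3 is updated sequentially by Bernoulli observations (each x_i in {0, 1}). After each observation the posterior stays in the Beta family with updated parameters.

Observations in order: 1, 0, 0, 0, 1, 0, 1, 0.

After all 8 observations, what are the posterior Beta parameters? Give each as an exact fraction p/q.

obs 1: x=1 → posterior Beta(13/4, 5/3)
obs 2: x=0 → posterior Beta(13/4, 8/3)
obs 3: x=0 → posterior Beta(13/4, 11/3)
obs 4: x=0 → posterior Beta(13/4, 14/3)
obs 5: x=1 → posterior Beta(17/4, 14/3)
obs 6: x=0 → posterior Beta(17/4, 17/3)
obs 7: x=1 → posterior Beta(21/4, 17/3)
obs 8: x=0 → posterior Beta(21/4, 20/3)

alpha=21/4, beta=20/3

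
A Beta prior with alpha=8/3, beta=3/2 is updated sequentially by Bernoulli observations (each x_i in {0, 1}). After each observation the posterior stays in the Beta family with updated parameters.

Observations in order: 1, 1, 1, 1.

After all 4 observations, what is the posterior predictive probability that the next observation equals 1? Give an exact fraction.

40/49

obs 1: x=1 → posterior Beta(11/3, 3/2)
obs 2: x=1 → posterior Beta(14/3, 3/2)
obs 3: x=1 → posterior Beta(17/3, 3/2)
obs 4: x=1 → posterior Beta(20/3, 3/2)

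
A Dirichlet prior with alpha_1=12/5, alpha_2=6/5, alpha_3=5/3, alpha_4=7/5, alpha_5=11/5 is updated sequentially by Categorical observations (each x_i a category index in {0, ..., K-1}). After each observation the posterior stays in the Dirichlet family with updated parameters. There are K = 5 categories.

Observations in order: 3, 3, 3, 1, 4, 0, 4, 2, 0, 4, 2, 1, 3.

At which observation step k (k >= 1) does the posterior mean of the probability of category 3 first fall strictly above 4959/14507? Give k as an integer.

k = 3

obs 1: x=3 → posterior Dirichlet(12/5, 6/5, 5/3, 12/5, 11/5)
obs 2: x=3 → posterior Dirichlet(12/5, 6/5, 5/3, 17/5, 11/5)
obs 3: x=3 → posterior Dirichlet(12/5, 6/5, 5/3, 22/5, 11/5)
obs 4: x=1 → posterior Dirichlet(12/5, 11/5, 5/3, 22/5, 11/5)
obs 5: x=4 → posterior Dirichlet(12/5, 11/5, 5/3, 22/5, 16/5)
obs 6: x=0 → posterior Dirichlet(17/5, 11/5, 5/3, 22/5, 16/5)
obs 7: x=4 → posterior Dirichlet(17/5, 11/5, 5/3, 22/5, 21/5)
obs 8: x=2 → posterior Dirichlet(17/5, 11/5, 8/3, 22/5, 21/5)
obs 9: x=0 → posterior Dirichlet(22/5, 11/5, 8/3, 22/5, 21/5)
obs 10: x=4 → posterior Dirichlet(22/5, 11/5, 8/3, 22/5, 26/5)
obs 11: x=2 → posterior Dirichlet(22/5, 11/5, 11/3, 22/5, 26/5)
obs 12: x=1 → posterior Dirichlet(22/5, 16/5, 11/3, 22/5, 26/5)
obs 13: x=3 → posterior Dirichlet(22/5, 16/5, 11/3, 27/5, 26/5)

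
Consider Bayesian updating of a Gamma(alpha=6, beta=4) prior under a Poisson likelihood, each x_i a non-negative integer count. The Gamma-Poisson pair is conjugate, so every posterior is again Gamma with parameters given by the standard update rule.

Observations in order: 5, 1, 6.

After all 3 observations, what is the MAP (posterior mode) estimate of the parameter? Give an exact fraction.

17/7

obs 1: x=5 → posterior Gamma(11, 5)
obs 2: x=1 → posterior Gamma(12, 6)
obs 3: x=6 → posterior Gamma(18, 7)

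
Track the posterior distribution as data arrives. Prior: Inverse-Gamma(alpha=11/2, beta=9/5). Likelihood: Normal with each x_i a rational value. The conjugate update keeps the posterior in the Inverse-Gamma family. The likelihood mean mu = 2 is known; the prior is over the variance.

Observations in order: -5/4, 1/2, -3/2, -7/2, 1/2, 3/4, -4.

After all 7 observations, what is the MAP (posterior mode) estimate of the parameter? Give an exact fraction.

3949/800

obs 1: x=-5/4 → posterior Inverse-Gamma(6, 1133/160)
obs 2: x=1/2 → posterior Inverse-Gamma(13/2, 1313/160)
obs 3: x=-3/2 → posterior Inverse-Gamma(7, 2293/160)
obs 4: x=-7/2 → posterior Inverse-Gamma(15/2, 4713/160)
obs 5: x=1/2 → posterior Inverse-Gamma(8, 4893/160)
obs 6: x=3/4 → posterior Inverse-Gamma(17/2, 2509/80)
obs 7: x=-4 → posterior Inverse-Gamma(9, 3949/80)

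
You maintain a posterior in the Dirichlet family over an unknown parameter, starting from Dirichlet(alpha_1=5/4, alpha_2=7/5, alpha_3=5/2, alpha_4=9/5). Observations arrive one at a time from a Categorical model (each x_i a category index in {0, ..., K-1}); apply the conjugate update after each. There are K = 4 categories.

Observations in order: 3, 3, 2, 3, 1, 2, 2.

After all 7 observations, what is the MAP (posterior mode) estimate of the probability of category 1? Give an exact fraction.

obs 1: x=3 → posterior Dirichlet(5/4, 7/5, 5/2, 14/5)
obs 2: x=3 → posterior Dirichlet(5/4, 7/5, 5/2, 19/5)
obs 3: x=2 → posterior Dirichlet(5/4, 7/5, 7/2, 19/5)
obs 4: x=3 → posterior Dirichlet(5/4, 7/5, 7/2, 24/5)
obs 5: x=1 → posterior Dirichlet(5/4, 12/5, 7/2, 24/5)
obs 6: x=2 → posterior Dirichlet(5/4, 12/5, 9/2, 24/5)
obs 7: x=2 → posterior Dirichlet(5/4, 12/5, 11/2, 24/5)

28/199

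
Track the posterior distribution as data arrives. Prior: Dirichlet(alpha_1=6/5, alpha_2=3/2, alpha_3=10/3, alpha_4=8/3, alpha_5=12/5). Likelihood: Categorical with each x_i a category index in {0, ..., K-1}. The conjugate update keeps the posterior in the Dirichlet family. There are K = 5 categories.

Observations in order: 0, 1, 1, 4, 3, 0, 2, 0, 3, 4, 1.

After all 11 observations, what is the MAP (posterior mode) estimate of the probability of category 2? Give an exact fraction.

obs 1: x=0 → posterior Dirichlet(11/5, 3/2, 10/3, 8/3, 12/5)
obs 2: x=1 → posterior Dirichlet(11/5, 5/2, 10/3, 8/3, 12/5)
obs 3: x=1 → posterior Dirichlet(11/5, 7/2, 10/3, 8/3, 12/5)
obs 4: x=4 → posterior Dirichlet(11/5, 7/2, 10/3, 8/3, 17/5)
obs 5: x=3 → posterior Dirichlet(11/5, 7/2, 10/3, 11/3, 17/5)
obs 6: x=0 → posterior Dirichlet(16/5, 7/2, 10/3, 11/3, 17/5)
obs 7: x=2 → posterior Dirichlet(16/5, 7/2, 13/3, 11/3, 17/5)
obs 8: x=0 → posterior Dirichlet(21/5, 7/2, 13/3, 11/3, 17/5)
obs 9: x=3 → posterior Dirichlet(21/5, 7/2, 13/3, 14/3, 17/5)
obs 10: x=4 → posterior Dirichlet(21/5, 7/2, 13/3, 14/3, 22/5)
obs 11: x=1 → posterior Dirichlet(21/5, 9/2, 13/3, 14/3, 22/5)

100/513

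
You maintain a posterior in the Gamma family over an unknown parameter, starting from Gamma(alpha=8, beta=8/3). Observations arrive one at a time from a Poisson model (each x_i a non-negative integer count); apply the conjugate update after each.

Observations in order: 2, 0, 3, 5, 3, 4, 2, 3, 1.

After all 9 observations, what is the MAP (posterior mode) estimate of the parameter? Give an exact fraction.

obs 1: x=2 → posterior Gamma(10, 11/3)
obs 2: x=0 → posterior Gamma(10, 14/3)
obs 3: x=3 → posterior Gamma(13, 17/3)
obs 4: x=5 → posterior Gamma(18, 20/3)
obs 5: x=3 → posterior Gamma(21, 23/3)
obs 6: x=4 → posterior Gamma(25, 26/3)
obs 7: x=2 → posterior Gamma(27, 29/3)
obs 8: x=3 → posterior Gamma(30, 32/3)
obs 9: x=1 → posterior Gamma(31, 35/3)

18/7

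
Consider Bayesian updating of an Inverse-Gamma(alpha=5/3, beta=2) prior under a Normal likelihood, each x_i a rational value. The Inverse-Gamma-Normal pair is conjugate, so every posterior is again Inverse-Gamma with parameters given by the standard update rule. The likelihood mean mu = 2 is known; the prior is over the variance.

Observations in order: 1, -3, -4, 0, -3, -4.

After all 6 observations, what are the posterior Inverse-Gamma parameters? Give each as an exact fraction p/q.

alpha=14/3, beta=131/2

obs 1: x=1 → posterior Inverse-Gamma(13/6, 5/2)
obs 2: x=-3 → posterior Inverse-Gamma(8/3, 15)
obs 3: x=-4 → posterior Inverse-Gamma(19/6, 33)
obs 4: x=0 → posterior Inverse-Gamma(11/3, 35)
obs 5: x=-3 → posterior Inverse-Gamma(25/6, 95/2)
obs 6: x=-4 → posterior Inverse-Gamma(14/3, 131/2)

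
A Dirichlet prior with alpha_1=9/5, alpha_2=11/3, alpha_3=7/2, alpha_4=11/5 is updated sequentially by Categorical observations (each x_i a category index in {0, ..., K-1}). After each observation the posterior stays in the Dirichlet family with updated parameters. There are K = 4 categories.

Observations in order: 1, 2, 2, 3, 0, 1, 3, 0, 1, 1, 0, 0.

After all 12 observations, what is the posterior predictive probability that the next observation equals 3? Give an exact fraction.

126/695

obs 1: x=1 → posterior Dirichlet(9/5, 14/3, 7/2, 11/5)
obs 2: x=2 → posterior Dirichlet(9/5, 14/3, 9/2, 11/5)
obs 3: x=2 → posterior Dirichlet(9/5, 14/3, 11/2, 11/5)
obs 4: x=3 → posterior Dirichlet(9/5, 14/3, 11/2, 16/5)
obs 5: x=0 → posterior Dirichlet(14/5, 14/3, 11/2, 16/5)
obs 6: x=1 → posterior Dirichlet(14/5, 17/3, 11/2, 16/5)
obs 7: x=3 → posterior Dirichlet(14/5, 17/3, 11/2, 21/5)
obs 8: x=0 → posterior Dirichlet(19/5, 17/3, 11/2, 21/5)
obs 9: x=1 → posterior Dirichlet(19/5, 20/3, 11/2, 21/5)
obs 10: x=1 → posterior Dirichlet(19/5, 23/3, 11/2, 21/5)
obs 11: x=0 → posterior Dirichlet(24/5, 23/3, 11/2, 21/5)
obs 12: x=0 → posterior Dirichlet(29/5, 23/3, 11/2, 21/5)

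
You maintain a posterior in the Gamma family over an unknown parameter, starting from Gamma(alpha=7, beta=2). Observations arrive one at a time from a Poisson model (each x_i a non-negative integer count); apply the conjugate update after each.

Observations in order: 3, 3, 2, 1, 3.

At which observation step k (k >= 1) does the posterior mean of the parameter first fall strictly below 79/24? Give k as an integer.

obs 1: x=3 → posterior Gamma(10, 3)
obs 2: x=3 → posterior Gamma(13, 4)
obs 3: x=2 → posterior Gamma(15, 5)
obs 4: x=1 → posterior Gamma(16, 6)
obs 5: x=3 → posterior Gamma(19, 7)

k = 2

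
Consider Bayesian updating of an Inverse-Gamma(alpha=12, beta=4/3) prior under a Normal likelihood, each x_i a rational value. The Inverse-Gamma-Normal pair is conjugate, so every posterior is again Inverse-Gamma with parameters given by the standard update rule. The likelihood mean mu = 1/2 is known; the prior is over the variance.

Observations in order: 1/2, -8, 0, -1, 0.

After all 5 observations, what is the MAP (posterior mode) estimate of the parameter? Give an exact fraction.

obs 1: x=1/2 → posterior Inverse-Gamma(25/2, 4/3)
obs 2: x=-8 → posterior Inverse-Gamma(13, 899/24)
obs 3: x=0 → posterior Inverse-Gamma(27/2, 451/12)
obs 4: x=-1 → posterior Inverse-Gamma(14, 929/24)
obs 5: x=0 → posterior Inverse-Gamma(29/2, 233/6)

233/93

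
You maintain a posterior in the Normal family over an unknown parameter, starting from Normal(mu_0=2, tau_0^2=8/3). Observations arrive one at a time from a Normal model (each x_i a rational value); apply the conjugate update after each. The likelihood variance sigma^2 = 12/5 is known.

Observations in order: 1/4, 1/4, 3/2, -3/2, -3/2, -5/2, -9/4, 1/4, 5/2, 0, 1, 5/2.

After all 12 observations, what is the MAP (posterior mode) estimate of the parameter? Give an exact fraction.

obs 1: x=1/4 → posterior Normal(41/38, 24/19)
obs 2: x=1/4 → posterior Normal(23/29, 24/29)
obs 3: x=3/2 → posterior Normal(38/39, 8/13)
obs 4: x=-3/2 → posterior Normal(23/49, 24/49)
obs 5: x=-3/2 → posterior Normal(8/59, 24/59)
obs 6: x=-5/2 → posterior Normal(-17/69, 8/23)
obs 7: x=-9/4 → posterior Normal(-1/2, 24/79)
obs 8: x=1/4 → posterior Normal(-37/89, 24/89)
obs 9: x=5/2 → posterior Normal(-4/33, 8/33)
obs 10: x=0 → posterior Normal(-12/109, 24/109)
obs 11: x=1 → posterior Normal(-2/119, 24/119)
obs 12: x=5/2 → posterior Normal(23/129, 8/43)

23/129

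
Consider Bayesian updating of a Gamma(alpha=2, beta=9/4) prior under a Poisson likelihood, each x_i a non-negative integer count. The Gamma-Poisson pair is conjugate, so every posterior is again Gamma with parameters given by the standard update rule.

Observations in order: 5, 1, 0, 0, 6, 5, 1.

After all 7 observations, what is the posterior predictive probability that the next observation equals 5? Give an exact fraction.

1006385198866192271891530271697090256896/20873554875923477449109855954682643681001

obs 1: x=5 → posterior Gamma(7, 13/4)
obs 2: x=1 → posterior Gamma(8, 17/4)
obs 3: x=0 → posterior Gamma(8, 21/4)
obs 4: x=0 → posterior Gamma(8, 25/4)
obs 5: x=6 → posterior Gamma(14, 29/4)
obs 6: x=5 → posterior Gamma(19, 33/4)
obs 7: x=1 → posterior Gamma(20, 37/4)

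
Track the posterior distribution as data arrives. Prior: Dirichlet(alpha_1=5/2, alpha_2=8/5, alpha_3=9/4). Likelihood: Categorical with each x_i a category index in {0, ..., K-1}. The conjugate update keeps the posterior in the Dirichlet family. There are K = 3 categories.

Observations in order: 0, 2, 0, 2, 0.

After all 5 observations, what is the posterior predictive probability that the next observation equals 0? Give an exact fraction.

110/227

obs 1: x=0 → posterior Dirichlet(7/2, 8/5, 9/4)
obs 2: x=2 → posterior Dirichlet(7/2, 8/5, 13/4)
obs 3: x=0 → posterior Dirichlet(9/2, 8/5, 13/4)
obs 4: x=2 → posterior Dirichlet(9/2, 8/5, 17/4)
obs 5: x=0 → posterior Dirichlet(11/2, 8/5, 17/4)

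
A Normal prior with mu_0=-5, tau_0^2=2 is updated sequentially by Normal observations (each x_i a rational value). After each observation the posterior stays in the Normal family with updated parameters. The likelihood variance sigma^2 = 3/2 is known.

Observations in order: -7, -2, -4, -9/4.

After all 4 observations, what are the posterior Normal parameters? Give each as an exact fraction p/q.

obs 1: x=-7 → posterior Normal(-43/7, 6/7)
obs 2: x=-2 → posterior Normal(-51/11, 6/11)
obs 3: x=-4 → posterior Normal(-67/15, 2/5)
obs 4: x=-9/4 → posterior Normal(-4, 6/19)

mu_0=-4, tau_0^2=6/19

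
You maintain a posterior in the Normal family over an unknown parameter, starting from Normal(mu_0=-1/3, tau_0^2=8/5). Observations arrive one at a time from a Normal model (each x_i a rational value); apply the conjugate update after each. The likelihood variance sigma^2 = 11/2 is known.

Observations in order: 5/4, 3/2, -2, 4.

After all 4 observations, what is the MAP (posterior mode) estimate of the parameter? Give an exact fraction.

obs 1: x=5/4 → posterior Normal(5/213, 88/71)
obs 2: x=3/2 → posterior Normal(77/261, 88/87)
obs 3: x=-2 → posterior Normal(-19/309, 88/103)
obs 4: x=4 → posterior Normal(173/357, 88/119)

173/357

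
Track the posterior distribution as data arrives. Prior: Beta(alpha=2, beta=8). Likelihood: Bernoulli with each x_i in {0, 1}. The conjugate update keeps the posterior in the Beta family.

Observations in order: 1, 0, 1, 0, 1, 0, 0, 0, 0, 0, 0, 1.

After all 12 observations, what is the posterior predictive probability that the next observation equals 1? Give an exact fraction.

obs 1: x=1 → posterior Beta(3, 8)
obs 2: x=0 → posterior Beta(3, 9)
obs 3: x=1 → posterior Beta(4, 9)
obs 4: x=0 → posterior Beta(4, 10)
obs 5: x=1 → posterior Beta(5, 10)
obs 6: x=0 → posterior Beta(5, 11)
obs 7: x=0 → posterior Beta(5, 12)
obs 8: x=0 → posterior Beta(5, 13)
obs 9: x=0 → posterior Beta(5, 14)
obs 10: x=0 → posterior Beta(5, 15)
obs 11: x=0 → posterior Beta(5, 16)
obs 12: x=1 → posterior Beta(6, 16)

3/11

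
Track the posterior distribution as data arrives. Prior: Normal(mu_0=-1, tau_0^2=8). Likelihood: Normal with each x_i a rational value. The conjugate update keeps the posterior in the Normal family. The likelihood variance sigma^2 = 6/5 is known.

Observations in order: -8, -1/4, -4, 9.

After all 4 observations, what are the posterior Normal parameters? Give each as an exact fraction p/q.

obs 1: x=-8 → posterior Normal(-163/23, 24/23)
obs 2: x=-1/4 → posterior Normal(-168/43, 24/43)
obs 3: x=-4 → posterior Normal(-248/63, 8/21)
obs 4: x=9 → posterior Normal(-68/83, 24/83)

mu_0=-68/83, tau_0^2=24/83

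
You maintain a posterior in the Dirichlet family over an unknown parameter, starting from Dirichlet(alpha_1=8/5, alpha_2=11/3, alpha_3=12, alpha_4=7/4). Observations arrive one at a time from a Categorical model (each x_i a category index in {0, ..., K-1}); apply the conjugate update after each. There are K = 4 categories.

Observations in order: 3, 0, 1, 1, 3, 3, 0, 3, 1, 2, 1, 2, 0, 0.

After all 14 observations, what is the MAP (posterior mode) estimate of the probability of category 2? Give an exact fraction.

obs 1: x=3 → posterior Dirichlet(8/5, 11/3, 12, 11/4)
obs 2: x=0 → posterior Dirichlet(13/5, 11/3, 12, 11/4)
obs 3: x=1 → posterior Dirichlet(13/5, 14/3, 12, 11/4)
obs 4: x=1 → posterior Dirichlet(13/5, 17/3, 12, 11/4)
obs 5: x=3 → posterior Dirichlet(13/5, 17/3, 12, 15/4)
obs 6: x=3 → posterior Dirichlet(13/5, 17/3, 12, 19/4)
obs 7: x=0 → posterior Dirichlet(18/5, 17/3, 12, 19/4)
obs 8: x=3 → posterior Dirichlet(18/5, 17/3, 12, 23/4)
obs 9: x=1 → posterior Dirichlet(18/5, 20/3, 12, 23/4)
obs 10: x=2 → posterior Dirichlet(18/5, 20/3, 13, 23/4)
obs 11: x=1 → posterior Dirichlet(18/5, 23/3, 13, 23/4)
obs 12: x=2 → posterior Dirichlet(18/5, 23/3, 14, 23/4)
obs 13: x=0 → posterior Dirichlet(23/5, 23/3, 14, 23/4)
obs 14: x=0 → posterior Dirichlet(28/5, 23/3, 14, 23/4)

780/1741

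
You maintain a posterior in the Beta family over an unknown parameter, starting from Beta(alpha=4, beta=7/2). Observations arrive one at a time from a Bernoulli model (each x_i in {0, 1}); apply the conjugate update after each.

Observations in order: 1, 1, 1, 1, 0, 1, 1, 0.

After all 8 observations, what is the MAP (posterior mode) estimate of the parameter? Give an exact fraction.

obs 1: x=1 → posterior Beta(5, 7/2)
obs 2: x=1 → posterior Beta(6, 7/2)
obs 3: x=1 → posterior Beta(7, 7/2)
obs 4: x=1 → posterior Beta(8, 7/2)
obs 5: x=0 → posterior Beta(8, 9/2)
obs 6: x=1 → posterior Beta(9, 9/2)
obs 7: x=1 → posterior Beta(10, 9/2)
obs 8: x=0 → posterior Beta(10, 11/2)

2/3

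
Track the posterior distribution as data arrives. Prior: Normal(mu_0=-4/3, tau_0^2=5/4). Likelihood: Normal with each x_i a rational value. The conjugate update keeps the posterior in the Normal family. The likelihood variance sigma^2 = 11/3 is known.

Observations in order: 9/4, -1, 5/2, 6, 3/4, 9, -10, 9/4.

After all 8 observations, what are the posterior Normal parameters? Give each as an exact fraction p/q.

obs 1: x=9/4 → posterior Normal(-299/708, 55/59)
obs 2: x=-1 → posterior Normal(-479/888, 55/74)
obs 3: x=5/2 → posterior Normal(-29/1068, 55/89)
obs 4: x=6 → posterior Normal(1051/1248, 55/104)
obs 5: x=3/4 → posterior Normal(593/714, 55/119)
obs 6: x=9 → posterior Normal(1403/804, 55/134)
obs 7: x=-10 → posterior Normal(503/894, 55/149)
obs 8: x=9/4 → posterior Normal(1411/1968, 55/164)

mu_0=1411/1968, tau_0^2=55/164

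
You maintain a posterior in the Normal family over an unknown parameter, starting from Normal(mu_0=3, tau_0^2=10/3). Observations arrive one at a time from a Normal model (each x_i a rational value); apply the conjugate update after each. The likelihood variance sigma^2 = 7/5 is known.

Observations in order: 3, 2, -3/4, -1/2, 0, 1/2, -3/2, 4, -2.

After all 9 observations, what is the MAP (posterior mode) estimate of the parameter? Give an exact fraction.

601/942

obs 1: x=3 → posterior Normal(3, 70/71)
obs 2: x=2 → posterior Normal(313/121, 70/121)
obs 3: x=-3/4 → posterior Normal(29/18, 70/171)
obs 4: x=-1/2 → posterior Normal(501/442, 70/221)
obs 5: x=0 → posterior Normal(501/542, 70/271)
obs 6: x=1/2 → posterior Normal(551/642, 70/321)
obs 7: x=-3/2 → posterior Normal(401/742, 10/53)
obs 8: x=4 → posterior Normal(801/842, 70/421)
obs 9: x=-2 → posterior Normal(601/942, 70/471)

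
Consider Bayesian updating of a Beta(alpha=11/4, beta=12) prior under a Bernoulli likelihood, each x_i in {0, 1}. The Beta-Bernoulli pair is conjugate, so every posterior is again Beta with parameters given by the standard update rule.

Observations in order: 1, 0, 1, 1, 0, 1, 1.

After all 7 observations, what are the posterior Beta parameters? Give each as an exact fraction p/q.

obs 1: x=1 → posterior Beta(15/4, 12)
obs 2: x=0 → posterior Beta(15/4, 13)
obs 3: x=1 → posterior Beta(19/4, 13)
obs 4: x=1 → posterior Beta(23/4, 13)
obs 5: x=0 → posterior Beta(23/4, 14)
obs 6: x=1 → posterior Beta(27/4, 14)
obs 7: x=1 → posterior Beta(31/4, 14)

alpha=31/4, beta=14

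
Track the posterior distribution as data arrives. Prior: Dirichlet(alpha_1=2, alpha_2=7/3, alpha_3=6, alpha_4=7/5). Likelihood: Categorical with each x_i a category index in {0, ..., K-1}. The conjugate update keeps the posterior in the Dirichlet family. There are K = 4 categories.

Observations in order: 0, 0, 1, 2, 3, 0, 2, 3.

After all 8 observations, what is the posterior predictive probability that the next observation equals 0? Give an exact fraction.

obs 1: x=0 → posterior Dirichlet(3, 7/3, 6, 7/5)
obs 2: x=0 → posterior Dirichlet(4, 7/3, 6, 7/5)
obs 3: x=1 → posterior Dirichlet(4, 10/3, 6, 7/5)
obs 4: x=2 → posterior Dirichlet(4, 10/3, 7, 7/5)
obs 5: x=3 → posterior Dirichlet(4, 10/3, 7, 12/5)
obs 6: x=0 → posterior Dirichlet(5, 10/3, 7, 12/5)
obs 7: x=2 → posterior Dirichlet(5, 10/3, 8, 12/5)
obs 8: x=3 → posterior Dirichlet(5, 10/3, 8, 17/5)

75/296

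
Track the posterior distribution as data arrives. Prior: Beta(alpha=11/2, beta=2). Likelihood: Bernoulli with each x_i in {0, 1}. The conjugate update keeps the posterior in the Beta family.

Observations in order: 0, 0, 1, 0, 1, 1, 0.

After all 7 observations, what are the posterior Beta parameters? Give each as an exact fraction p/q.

obs 1: x=0 → posterior Beta(11/2, 3)
obs 2: x=0 → posterior Beta(11/2, 4)
obs 3: x=1 → posterior Beta(13/2, 4)
obs 4: x=0 → posterior Beta(13/2, 5)
obs 5: x=1 → posterior Beta(15/2, 5)
obs 6: x=1 → posterior Beta(17/2, 5)
obs 7: x=0 → posterior Beta(17/2, 6)

alpha=17/2, beta=6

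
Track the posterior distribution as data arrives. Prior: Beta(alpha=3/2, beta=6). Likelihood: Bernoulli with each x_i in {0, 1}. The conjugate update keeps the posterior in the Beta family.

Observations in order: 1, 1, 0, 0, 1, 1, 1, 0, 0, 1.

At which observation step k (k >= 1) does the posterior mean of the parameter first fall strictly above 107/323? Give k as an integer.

obs 1: x=1 → posterior Beta(5/2, 6)
obs 2: x=1 → posterior Beta(7/2, 6)
obs 3: x=0 → posterior Beta(7/2, 7)
obs 4: x=0 → posterior Beta(7/2, 8)
obs 5: x=1 → posterior Beta(9/2, 8)
obs 6: x=1 → posterior Beta(11/2, 8)
obs 7: x=1 → posterior Beta(13/2, 8)
obs 8: x=0 → posterior Beta(13/2, 9)
obs 9: x=0 → posterior Beta(13/2, 10)
obs 10: x=1 → posterior Beta(15/2, 10)

k = 2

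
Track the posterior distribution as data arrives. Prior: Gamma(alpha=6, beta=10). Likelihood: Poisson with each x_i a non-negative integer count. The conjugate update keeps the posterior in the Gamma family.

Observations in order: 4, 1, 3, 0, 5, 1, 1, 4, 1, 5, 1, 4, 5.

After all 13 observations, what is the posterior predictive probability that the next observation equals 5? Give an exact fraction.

obs 1: x=4 → posterior Gamma(10, 11)
obs 2: x=1 → posterior Gamma(11, 12)
obs 3: x=3 → posterior Gamma(14, 13)
obs 4: x=0 → posterior Gamma(14, 14)
obs 5: x=5 → posterior Gamma(19, 15)
obs 6: x=1 → posterior Gamma(20, 16)
obs 7: x=1 → posterior Gamma(21, 17)
obs 8: x=4 → posterior Gamma(25, 18)
obs 9: x=1 → posterior Gamma(26, 19)
obs 10: x=5 → posterior Gamma(31, 20)
obs 11: x=1 → posterior Gamma(32, 21)
obs 12: x=4 → posterior Gamma(36, 22)
obs 13: x=5 → posterior Gamma(41, 23)

9195689831535424205618343015473418575114974963925668128621473/343142577633184971027803933956630804387582156496138719318769664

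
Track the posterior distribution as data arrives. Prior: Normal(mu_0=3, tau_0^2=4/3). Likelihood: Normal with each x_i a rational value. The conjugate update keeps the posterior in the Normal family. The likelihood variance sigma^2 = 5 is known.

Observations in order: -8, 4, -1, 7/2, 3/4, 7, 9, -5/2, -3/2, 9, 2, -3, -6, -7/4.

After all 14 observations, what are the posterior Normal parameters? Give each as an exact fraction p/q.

mu_0=91/71, tau_0^2=20/71

obs 1: x=-8 → posterior Normal(13/19, 20/19)
obs 2: x=4 → posterior Normal(29/23, 20/23)
obs 3: x=-1 → posterior Normal(25/27, 20/27)
obs 4: x=7/2 → posterior Normal(39/31, 20/31)
obs 5: x=3/4 → posterior Normal(6/5, 4/7)
obs 6: x=7 → posterior Normal(70/39, 20/39)
obs 7: x=9 → posterior Normal(106/43, 20/43)
obs 8: x=-5/2 → posterior Normal(96/47, 20/47)
obs 9: x=-3/2 → posterior Normal(30/17, 20/51)
obs 10: x=9 → posterior Normal(126/55, 4/11)
obs 11: x=2 → posterior Normal(134/59, 20/59)
obs 12: x=-3 → posterior Normal(122/63, 20/63)
obs 13: x=-6 → posterior Normal(98/67, 20/67)
obs 14: x=-7/4 → posterior Normal(91/71, 20/71)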